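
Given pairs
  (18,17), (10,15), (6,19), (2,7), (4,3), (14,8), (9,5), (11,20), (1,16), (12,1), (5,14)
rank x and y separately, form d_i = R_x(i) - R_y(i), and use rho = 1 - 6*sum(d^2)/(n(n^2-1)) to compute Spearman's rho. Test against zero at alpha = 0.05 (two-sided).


Step 1: Rank x and y separately (midranks; no ties here).
rank(x): 18->11, 10->7, 6->5, 2->2, 4->3, 14->10, 9->6, 11->8, 1->1, 12->9, 5->4
rank(y): 17->9, 15->7, 19->10, 7->4, 3->2, 8->5, 5->3, 20->11, 16->8, 1->1, 14->6
Step 2: d_i = R_x(i) - R_y(i); compute d_i^2.
  (11-9)^2=4, (7-7)^2=0, (5-10)^2=25, (2-4)^2=4, (3-2)^2=1, (10-5)^2=25, (6-3)^2=9, (8-11)^2=9, (1-8)^2=49, (9-1)^2=64, (4-6)^2=4
sum(d^2) = 194.
Step 3: rho = 1 - 6*194 / (11*(11^2 - 1)) = 1 - 1164/1320 = 0.118182.
Step 4: Under H0, t = rho * sqrt((n-2)/(1-rho^2)) = 0.3570 ~ t(9).
Step 5: Two-sided p-value from the t-distribution with 9 df = 0.729285.
Step 6: alpha = 0.05. fail to reject H0.

rho = 0.1182, p = 0.729285, fail to reject H0 at alpha = 0.05.


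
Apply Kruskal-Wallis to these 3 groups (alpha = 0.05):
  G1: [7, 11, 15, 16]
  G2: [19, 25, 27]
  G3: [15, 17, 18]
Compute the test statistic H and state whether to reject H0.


Step 1: Combine all N = 10 observations and assign midranks.
sorted (value, group, rank): (7,G1,1), (11,G1,2), (15,G1,3.5), (15,G3,3.5), (16,G1,5), (17,G3,6), (18,G3,7), (19,G2,8), (25,G2,9), (27,G2,10)
Step 2: Sum ranks within each group.
R_1 = 11.5 (n_1 = 4)
R_2 = 27 (n_2 = 3)
R_3 = 16.5 (n_3 = 3)
Step 3: H = 12/(N(N+1)) * sum(R_i^2/n_i) - 3(N+1)
     = 12/(10*11) * (11.5^2/4 + 27^2/3 + 16.5^2/3) - 3*11
     = 0.109091 * 366.812 - 33
     = 7.015909.
Step 4: Ties present; correction factor C = 1 - 6/(10^3 - 10) = 0.993939. Corrected H = 7.015909 / 0.993939 = 7.058689.
Step 5: Under H0, H ~ chi^2(2); p-value = 0.029324.
Step 6: alpha = 0.05. reject H0.

H = 7.0587, df = 2, p = 0.029324, reject H0.


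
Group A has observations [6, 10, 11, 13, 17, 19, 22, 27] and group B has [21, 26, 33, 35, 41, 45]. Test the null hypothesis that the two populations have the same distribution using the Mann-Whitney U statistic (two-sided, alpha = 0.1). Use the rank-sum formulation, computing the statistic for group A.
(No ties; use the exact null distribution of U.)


Step 1: Combine and sort all 14 observations; assign midranks.
sorted (value, group): (6,X), (10,X), (11,X), (13,X), (17,X), (19,X), (21,Y), (22,X), (26,Y), (27,X), (33,Y), (35,Y), (41,Y), (45,Y)
ranks: 6->1, 10->2, 11->3, 13->4, 17->5, 19->6, 21->7, 22->8, 26->9, 27->10, 33->11, 35->12, 41->13, 45->14
Step 2: Rank sum for X: R1 = 1 + 2 + 3 + 4 + 5 + 6 + 8 + 10 = 39.
Step 3: U_X = R1 - n1(n1+1)/2 = 39 - 8*9/2 = 39 - 36 = 3.
       U_Y = n1*n2 - U_X = 48 - 3 = 45.
Step 4: No ties, so the exact null distribution of U (based on enumerating the C(14,8) = 3003 equally likely rank assignments) gives the two-sided p-value.
Step 5: p-value = 0.004662; compare to alpha = 0.1. reject H0.

U_X = 3, p = 0.004662, reject H0 at alpha = 0.1.


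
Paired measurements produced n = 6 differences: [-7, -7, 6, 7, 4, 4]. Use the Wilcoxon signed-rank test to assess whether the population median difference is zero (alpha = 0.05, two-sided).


Step 1: Drop any zero differences (none here) and take |d_i|.
|d| = [7, 7, 6, 7, 4, 4]
Step 2: Midrank |d_i| (ties get averaged ranks).
ranks: |7|->5, |7|->5, |6|->3, |7|->5, |4|->1.5, |4|->1.5
Step 3: Attach original signs; sum ranks with positive sign and with negative sign.
W+ = 3 + 5 + 1.5 + 1.5 = 11
W- = 5 + 5 = 10
(Check: W+ + W- = 21 should equal n(n+1)/2 = 21.)
Step 4: Test statistic W = min(W+, W-) = 10.
Step 5: Ties in |d|, so use the tie-corrected normal approximation.
        E[W] = n(n+1)/4 = 6*7/4 = 10.5.
        Tie groups: |d|=4 (t=2), |d|=7 (t=3); sum(t^3 - t) = 30.
        Var[W] = n(n+1)(2n+1)/24 - sum(t^3-t)/48 = 546/24 - 30/48 = 22.125.
        z = (W - E[W]) / sqrt(Var[W]) = (10 - 10.5) / 4.7037 = -0.1063.
        Two-sided p = 2*Phi(z) = 0.915345.
Step 6: alpha = 0.05. fail to reject H0.

W+ = 11, W- = 10, W = min = 10, p = 0.915345, fail to reject H0.


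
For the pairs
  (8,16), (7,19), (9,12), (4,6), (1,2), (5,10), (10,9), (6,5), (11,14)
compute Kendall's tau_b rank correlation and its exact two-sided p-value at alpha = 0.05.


Step 1: Enumerate the 36 unordered pairs (i,j) with i<j and classify each by sign(x_j-x_i) * sign(y_j-y_i).
  (1,2):dx=-1,dy=+3->D; (1,3):dx=+1,dy=-4->D; (1,4):dx=-4,dy=-10->C; (1,5):dx=-7,dy=-14->C
  (1,6):dx=-3,dy=-6->C; (1,7):dx=+2,dy=-7->D; (1,8):dx=-2,dy=-11->C; (1,9):dx=+3,dy=-2->D
  (2,3):dx=+2,dy=-7->D; (2,4):dx=-3,dy=-13->C; (2,5):dx=-6,dy=-17->C; (2,6):dx=-2,dy=-9->C
  (2,7):dx=+3,dy=-10->D; (2,8):dx=-1,dy=-14->C; (2,9):dx=+4,dy=-5->D; (3,4):dx=-5,dy=-6->C
  (3,5):dx=-8,dy=-10->C; (3,6):dx=-4,dy=-2->C; (3,7):dx=+1,dy=-3->D; (3,8):dx=-3,dy=-7->C
  (3,9):dx=+2,dy=+2->C; (4,5):dx=-3,dy=-4->C; (4,6):dx=+1,dy=+4->C; (4,7):dx=+6,dy=+3->C
  (4,8):dx=+2,dy=-1->D; (4,9):dx=+7,dy=+8->C; (5,6):dx=+4,dy=+8->C; (5,7):dx=+9,dy=+7->C
  (5,8):dx=+5,dy=+3->C; (5,9):dx=+10,dy=+12->C; (6,7):dx=+5,dy=-1->D; (6,8):dx=+1,dy=-5->D
  (6,9):dx=+6,dy=+4->C; (7,8):dx=-4,dy=-4->C; (7,9):dx=+1,dy=+5->C; (8,9):dx=+5,dy=+9->C
Step 2: C = 25, D = 11, total pairs = 36.
Step 3: tau = (C - D)/(n(n-1)/2) = (25 - 11)/36 = 0.388889.
Step 4: Exact two-sided p-value (enumerate n! = 362880 permutations of y under H0): p = 0.180181.
Step 5: alpha = 0.05. fail to reject H0.

tau_b = 0.3889 (C=25, D=11), p = 0.180181, fail to reject H0.


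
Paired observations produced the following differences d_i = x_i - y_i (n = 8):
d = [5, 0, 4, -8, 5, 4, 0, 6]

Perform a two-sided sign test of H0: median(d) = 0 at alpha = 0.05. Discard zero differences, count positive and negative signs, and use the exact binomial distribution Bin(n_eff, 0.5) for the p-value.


Step 1: Discard zero differences. Original n = 8; n_eff = number of nonzero differences = 6.
Nonzero differences (with sign): +5, +4, -8, +5, +4, +6
Step 2: Count signs: positive = 5, negative = 1.
Step 3: Under H0: P(positive) = 0.5, so the number of positives S ~ Bin(6, 0.5).
Step 4: Two-sided exact p-value = sum of Bin(6,0.5) probabilities at or below the observed probability = 0.218750.
Step 5: alpha = 0.05. fail to reject H0.

n_eff = 6, pos = 5, neg = 1, p = 0.218750, fail to reject H0.


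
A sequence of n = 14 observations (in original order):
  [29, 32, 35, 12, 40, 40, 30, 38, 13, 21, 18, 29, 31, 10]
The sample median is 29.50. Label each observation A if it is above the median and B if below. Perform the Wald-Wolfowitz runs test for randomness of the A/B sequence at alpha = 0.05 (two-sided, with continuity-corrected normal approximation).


Step 1: Compute median = 29.50; label A = above, B = below.
Labels in order: BAABAAAABBBBAB  (n_A = 7, n_B = 7)
Step 2: Count runs R = 7.
Step 3: Under H0 (random ordering), E[R] = 2*n_A*n_B/(n_A+n_B) + 1 = 2*7*7/14 + 1 = 8.0000.
        Var[R] = 2*n_A*n_B*(2*n_A*n_B - n_A - n_B) / ((n_A+n_B)^2 * (n_A+n_B-1)) = 8232/2548 = 3.2308.
        SD[R] = 1.7974.
Step 4: Continuity-corrected z = (R + 0.5 - E[R]) / SD[R] = (7 + 0.5 - 8.0000) / 1.7974 = -0.2782.
Step 5: Two-sided p-value via normal approximation = 2*(1 - Phi(|z|)) = 0.780879.
Step 6: alpha = 0.05. fail to reject H0.

R = 7, z = -0.2782, p = 0.780879, fail to reject H0.


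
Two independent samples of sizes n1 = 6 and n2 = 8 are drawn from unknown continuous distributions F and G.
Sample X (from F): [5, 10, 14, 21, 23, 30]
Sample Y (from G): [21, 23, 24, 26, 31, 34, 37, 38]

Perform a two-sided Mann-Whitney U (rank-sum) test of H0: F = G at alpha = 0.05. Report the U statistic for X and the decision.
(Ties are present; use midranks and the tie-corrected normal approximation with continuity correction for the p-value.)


Step 1: Combine and sort all 14 observations; assign midranks.
sorted (value, group): (5,X), (10,X), (14,X), (21,X), (21,Y), (23,X), (23,Y), (24,Y), (26,Y), (30,X), (31,Y), (34,Y), (37,Y), (38,Y)
ranks: 5->1, 10->2, 14->3, 21->4.5, 21->4.5, 23->6.5, 23->6.5, 24->8, 26->9, 30->10, 31->11, 34->12, 37->13, 38->14
Step 2: Rank sum for X: R1 = 1 + 2 + 3 + 4.5 + 6.5 + 10 = 27.
Step 3: U_X = R1 - n1(n1+1)/2 = 27 - 6*7/2 = 27 - 21 = 6.
       U_Y = n1*n2 - U_X = 48 - 6 = 42.
Step 4: Ties are present, so use the tie-corrected normal approximation (with continuity correction) for the p-value.
Step 5: p-value = 0.023560; compare to alpha = 0.05. reject H0.

U_X = 6, p = 0.023560, reject H0 at alpha = 0.05.


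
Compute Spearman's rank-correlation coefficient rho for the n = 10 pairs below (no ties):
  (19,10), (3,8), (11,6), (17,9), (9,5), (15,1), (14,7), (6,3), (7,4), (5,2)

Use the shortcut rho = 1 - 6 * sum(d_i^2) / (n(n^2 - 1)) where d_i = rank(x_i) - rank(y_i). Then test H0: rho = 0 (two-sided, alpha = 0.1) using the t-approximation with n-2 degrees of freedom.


Step 1: Rank x and y separately (midranks; no ties here).
rank(x): 19->10, 3->1, 11->6, 17->9, 9->5, 15->8, 14->7, 6->3, 7->4, 5->2
rank(y): 10->10, 8->8, 6->6, 9->9, 5->5, 1->1, 7->7, 3->3, 4->4, 2->2
Step 2: d_i = R_x(i) - R_y(i); compute d_i^2.
  (10-10)^2=0, (1-8)^2=49, (6-6)^2=0, (9-9)^2=0, (5-5)^2=0, (8-1)^2=49, (7-7)^2=0, (3-3)^2=0, (4-4)^2=0, (2-2)^2=0
sum(d^2) = 98.
Step 3: rho = 1 - 6*98 / (10*(10^2 - 1)) = 1 - 588/990 = 0.406061.
Step 4: Under H0, t = rho * sqrt((n-2)/(1-rho^2)) = 1.2568 ~ t(8).
Step 5: Two-sided p-value from the t-distribution with 8 df = 0.244282.
Step 6: alpha = 0.1. fail to reject H0.

rho = 0.4061, p = 0.244282, fail to reject H0 at alpha = 0.1.


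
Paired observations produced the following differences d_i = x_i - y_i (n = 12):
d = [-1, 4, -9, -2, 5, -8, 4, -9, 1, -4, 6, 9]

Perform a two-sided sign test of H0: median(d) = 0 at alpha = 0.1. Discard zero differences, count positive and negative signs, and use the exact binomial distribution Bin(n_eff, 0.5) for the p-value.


Step 1: Discard zero differences. Original n = 12; n_eff = number of nonzero differences = 12.
Nonzero differences (with sign): -1, +4, -9, -2, +5, -8, +4, -9, +1, -4, +6, +9
Step 2: Count signs: positive = 6, negative = 6.
Step 3: Under H0: P(positive) = 0.5, so the number of positives S ~ Bin(12, 0.5).
Step 4: Two-sided exact p-value = sum of Bin(12,0.5) probabilities at or below the observed probability = 1.000000.
Step 5: alpha = 0.1. fail to reject H0.

n_eff = 12, pos = 6, neg = 6, p = 1.000000, fail to reject H0.


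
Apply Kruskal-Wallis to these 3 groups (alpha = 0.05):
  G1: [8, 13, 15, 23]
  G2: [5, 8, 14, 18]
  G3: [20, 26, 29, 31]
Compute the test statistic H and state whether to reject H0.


Step 1: Combine all N = 12 observations and assign midranks.
sorted (value, group, rank): (5,G2,1), (8,G1,2.5), (8,G2,2.5), (13,G1,4), (14,G2,5), (15,G1,6), (18,G2,7), (20,G3,8), (23,G1,9), (26,G3,10), (29,G3,11), (31,G3,12)
Step 2: Sum ranks within each group.
R_1 = 21.5 (n_1 = 4)
R_2 = 15.5 (n_2 = 4)
R_3 = 41 (n_3 = 4)
Step 3: H = 12/(N(N+1)) * sum(R_i^2/n_i) - 3(N+1)
     = 12/(12*13) * (21.5^2/4 + 15.5^2/4 + 41^2/4) - 3*13
     = 0.076923 * 595.875 - 39
     = 6.836538.
Step 4: Ties present; correction factor C = 1 - 6/(12^3 - 12) = 0.996503. Corrected H = 6.836538 / 0.996503 = 6.860526.
Step 5: Under H0, H ~ chi^2(2); p-value = 0.032378.
Step 6: alpha = 0.05. reject H0.

H = 6.8605, df = 2, p = 0.032378, reject H0.


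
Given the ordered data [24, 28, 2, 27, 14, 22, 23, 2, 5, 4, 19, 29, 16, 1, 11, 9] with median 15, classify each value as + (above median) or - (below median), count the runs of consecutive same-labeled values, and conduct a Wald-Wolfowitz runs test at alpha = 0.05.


Step 1: Compute median = 15; label A = above, B = below.
Labels in order: AABABAABBBAAABBB  (n_A = 8, n_B = 8)
Step 2: Count runs R = 8.
Step 3: Under H0 (random ordering), E[R] = 2*n_A*n_B/(n_A+n_B) + 1 = 2*8*8/16 + 1 = 9.0000.
        Var[R] = 2*n_A*n_B*(2*n_A*n_B - n_A - n_B) / ((n_A+n_B)^2 * (n_A+n_B-1)) = 14336/3840 = 3.7333.
        SD[R] = 1.9322.
Step 4: Continuity-corrected z = (R + 0.5 - E[R]) / SD[R] = (8 + 0.5 - 9.0000) / 1.9322 = -0.2588.
Step 5: Two-sided p-value via normal approximation = 2*(1 - Phi(|z|)) = 0.795809.
Step 6: alpha = 0.05. fail to reject H0.

R = 8, z = -0.2588, p = 0.795809, fail to reject H0.


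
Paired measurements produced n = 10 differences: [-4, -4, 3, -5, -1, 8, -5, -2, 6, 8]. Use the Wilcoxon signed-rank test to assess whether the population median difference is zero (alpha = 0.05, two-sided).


Step 1: Drop any zero differences (none here) and take |d_i|.
|d| = [4, 4, 3, 5, 1, 8, 5, 2, 6, 8]
Step 2: Midrank |d_i| (ties get averaged ranks).
ranks: |4|->4.5, |4|->4.5, |3|->3, |5|->6.5, |1|->1, |8|->9.5, |5|->6.5, |2|->2, |6|->8, |8|->9.5
Step 3: Attach original signs; sum ranks with positive sign and with negative sign.
W+ = 3 + 9.5 + 8 + 9.5 = 30
W- = 4.5 + 4.5 + 6.5 + 1 + 6.5 + 2 = 25
(Check: W+ + W- = 55 should equal n(n+1)/2 = 55.)
Step 4: Test statistic W = min(W+, W-) = 25.
Step 5: Ties in |d|, so use the tie-corrected normal approximation.
        E[W] = n(n+1)/4 = 10*11/4 = 27.5.
        Tie groups: |d|=4 (t=2), |d|=5 (t=2), |d|=8 (t=2); sum(t^3 - t) = 18.
        Var[W] = n(n+1)(2n+1)/24 - sum(t^3-t)/48 = 2310/24 - 18/48 = 95.875.
        z = (W - E[W]) / sqrt(Var[W]) = (25 - 27.5) / 9.7916 = -0.2553.
        Two-sided p = 2*Phi(z) = 0.798475.
Step 6: alpha = 0.05. fail to reject H0.

W+ = 30, W- = 25, W = min = 25, p = 0.798475, fail to reject H0.


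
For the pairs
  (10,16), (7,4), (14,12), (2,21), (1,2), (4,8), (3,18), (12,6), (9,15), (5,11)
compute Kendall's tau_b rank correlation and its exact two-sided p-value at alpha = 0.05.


Step 1: Enumerate the 45 unordered pairs (i,j) with i<j and classify each by sign(x_j-x_i) * sign(y_j-y_i).
  (1,2):dx=-3,dy=-12->C; (1,3):dx=+4,dy=-4->D; (1,4):dx=-8,dy=+5->D; (1,5):dx=-9,dy=-14->C
  (1,6):dx=-6,dy=-8->C; (1,7):dx=-7,dy=+2->D; (1,8):dx=+2,dy=-10->D; (1,9):dx=-1,dy=-1->C
  (1,10):dx=-5,dy=-5->C; (2,3):dx=+7,dy=+8->C; (2,4):dx=-5,dy=+17->D; (2,5):dx=-6,dy=-2->C
  (2,6):dx=-3,dy=+4->D; (2,7):dx=-4,dy=+14->D; (2,8):dx=+5,dy=+2->C; (2,9):dx=+2,dy=+11->C
  (2,10):dx=-2,dy=+7->D; (3,4):dx=-12,dy=+9->D; (3,5):dx=-13,dy=-10->C; (3,6):dx=-10,dy=-4->C
  (3,7):dx=-11,dy=+6->D; (3,8):dx=-2,dy=-6->C; (3,9):dx=-5,dy=+3->D; (3,10):dx=-9,dy=-1->C
  (4,5):dx=-1,dy=-19->C; (4,6):dx=+2,dy=-13->D; (4,7):dx=+1,dy=-3->D; (4,8):dx=+10,dy=-15->D
  (4,9):dx=+7,dy=-6->D; (4,10):dx=+3,dy=-10->D; (5,6):dx=+3,dy=+6->C; (5,7):dx=+2,dy=+16->C
  (5,8):dx=+11,dy=+4->C; (5,9):dx=+8,dy=+13->C; (5,10):dx=+4,dy=+9->C; (6,7):dx=-1,dy=+10->D
  (6,8):dx=+8,dy=-2->D; (6,9):dx=+5,dy=+7->C; (6,10):dx=+1,dy=+3->C; (7,8):dx=+9,dy=-12->D
  (7,9):dx=+6,dy=-3->D; (7,10):dx=+2,dy=-7->D; (8,9):dx=-3,dy=+9->D; (8,10):dx=-7,dy=+5->D
  (9,10):dx=-4,dy=-4->C
Step 2: C = 22, D = 23, total pairs = 45.
Step 3: tau = (C - D)/(n(n-1)/2) = (22 - 23)/45 = -0.022222.
Step 4: Exact two-sided p-value (enumerate n! = 3628800 permutations of y under H0): p = 1.000000.
Step 5: alpha = 0.05. fail to reject H0.

tau_b = -0.0222 (C=22, D=23), p = 1.000000, fail to reject H0.


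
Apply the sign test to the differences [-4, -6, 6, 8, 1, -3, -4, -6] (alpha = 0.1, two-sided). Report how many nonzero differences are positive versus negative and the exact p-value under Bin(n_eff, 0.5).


Step 1: Discard zero differences. Original n = 8; n_eff = number of nonzero differences = 8.
Nonzero differences (with sign): -4, -6, +6, +8, +1, -3, -4, -6
Step 2: Count signs: positive = 3, negative = 5.
Step 3: Under H0: P(positive) = 0.5, so the number of positives S ~ Bin(8, 0.5).
Step 4: Two-sided exact p-value = sum of Bin(8,0.5) probabilities at or below the observed probability = 0.726562.
Step 5: alpha = 0.1. fail to reject H0.

n_eff = 8, pos = 3, neg = 5, p = 0.726562, fail to reject H0.


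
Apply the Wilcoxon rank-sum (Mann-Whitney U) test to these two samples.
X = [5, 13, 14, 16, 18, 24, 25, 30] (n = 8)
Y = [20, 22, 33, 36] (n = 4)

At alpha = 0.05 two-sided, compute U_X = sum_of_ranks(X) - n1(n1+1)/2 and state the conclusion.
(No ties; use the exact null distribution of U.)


Step 1: Combine and sort all 12 observations; assign midranks.
sorted (value, group): (5,X), (13,X), (14,X), (16,X), (18,X), (20,Y), (22,Y), (24,X), (25,X), (30,X), (33,Y), (36,Y)
ranks: 5->1, 13->2, 14->3, 16->4, 18->5, 20->6, 22->7, 24->8, 25->9, 30->10, 33->11, 36->12
Step 2: Rank sum for X: R1 = 1 + 2 + 3 + 4 + 5 + 8 + 9 + 10 = 42.
Step 3: U_X = R1 - n1(n1+1)/2 = 42 - 8*9/2 = 42 - 36 = 6.
       U_Y = n1*n2 - U_X = 32 - 6 = 26.
Step 4: No ties, so the exact null distribution of U (based on enumerating the C(12,8) = 495 equally likely rank assignments) gives the two-sided p-value.
Step 5: p-value = 0.109091; compare to alpha = 0.05. fail to reject H0.

U_X = 6, p = 0.109091, fail to reject H0 at alpha = 0.05.


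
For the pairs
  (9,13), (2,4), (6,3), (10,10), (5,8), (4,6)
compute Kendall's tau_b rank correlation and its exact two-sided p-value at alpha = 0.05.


Step 1: Enumerate the 15 unordered pairs (i,j) with i<j and classify each by sign(x_j-x_i) * sign(y_j-y_i).
  (1,2):dx=-7,dy=-9->C; (1,3):dx=-3,dy=-10->C; (1,4):dx=+1,dy=-3->D; (1,5):dx=-4,dy=-5->C
  (1,6):dx=-5,dy=-7->C; (2,3):dx=+4,dy=-1->D; (2,4):dx=+8,dy=+6->C; (2,5):dx=+3,dy=+4->C
  (2,6):dx=+2,dy=+2->C; (3,4):dx=+4,dy=+7->C; (3,5):dx=-1,dy=+5->D; (3,6):dx=-2,dy=+3->D
  (4,5):dx=-5,dy=-2->C; (4,6):dx=-6,dy=-4->C; (5,6):dx=-1,dy=-2->C
Step 2: C = 11, D = 4, total pairs = 15.
Step 3: tau = (C - D)/(n(n-1)/2) = (11 - 4)/15 = 0.466667.
Step 4: Exact two-sided p-value (enumerate n! = 720 permutations of y under H0): p = 0.272222.
Step 5: alpha = 0.05. fail to reject H0.

tau_b = 0.4667 (C=11, D=4), p = 0.272222, fail to reject H0.


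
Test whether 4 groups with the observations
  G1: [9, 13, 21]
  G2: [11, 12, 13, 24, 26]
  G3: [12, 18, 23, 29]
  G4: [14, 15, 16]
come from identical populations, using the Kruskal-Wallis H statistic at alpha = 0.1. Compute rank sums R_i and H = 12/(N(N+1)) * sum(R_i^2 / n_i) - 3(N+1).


Step 1: Combine all N = 15 observations and assign midranks.
sorted (value, group, rank): (9,G1,1), (11,G2,2), (12,G2,3.5), (12,G3,3.5), (13,G1,5.5), (13,G2,5.5), (14,G4,7), (15,G4,8), (16,G4,9), (18,G3,10), (21,G1,11), (23,G3,12), (24,G2,13), (26,G2,14), (29,G3,15)
Step 2: Sum ranks within each group.
R_1 = 17.5 (n_1 = 3)
R_2 = 38 (n_2 = 5)
R_3 = 40.5 (n_3 = 4)
R_4 = 24 (n_4 = 3)
Step 3: H = 12/(N(N+1)) * sum(R_i^2/n_i) - 3(N+1)
     = 12/(15*16) * (17.5^2/3 + 38^2/5 + 40.5^2/4 + 24^2/3) - 3*16
     = 0.050000 * 992.946 - 48
     = 1.647292.
Step 4: Ties present; correction factor C = 1 - 12/(15^3 - 15) = 0.996429. Corrected H = 1.647292 / 0.996429 = 1.653196.
Step 5: Under H0, H ~ chi^2(3); p-value = 0.647389.
Step 6: alpha = 0.1. fail to reject H0.

H = 1.6532, df = 3, p = 0.647389, fail to reject H0.


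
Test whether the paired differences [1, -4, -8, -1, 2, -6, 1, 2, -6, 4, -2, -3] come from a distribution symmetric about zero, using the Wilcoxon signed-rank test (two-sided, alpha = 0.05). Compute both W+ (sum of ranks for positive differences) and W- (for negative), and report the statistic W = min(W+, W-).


Step 1: Drop any zero differences (none here) and take |d_i|.
|d| = [1, 4, 8, 1, 2, 6, 1, 2, 6, 4, 2, 3]
Step 2: Midrank |d_i| (ties get averaged ranks).
ranks: |1|->2, |4|->8.5, |8|->12, |1|->2, |2|->5, |6|->10.5, |1|->2, |2|->5, |6|->10.5, |4|->8.5, |2|->5, |3|->7
Step 3: Attach original signs; sum ranks with positive sign and with negative sign.
W+ = 2 + 5 + 2 + 5 + 8.5 = 22.5
W- = 8.5 + 12 + 2 + 10.5 + 10.5 + 5 + 7 = 55.5
(Check: W+ + W- = 78 should equal n(n+1)/2 = 78.)
Step 4: Test statistic W = min(W+, W-) = 22.5.
Step 5: Ties in |d|, so use the tie-corrected normal approximation.
        E[W] = n(n+1)/4 = 12*13/4 = 39.
        Tie groups: |d|=1 (t=3), |d|=2 (t=3), |d|=4 (t=2), |d|=6 (t=2); sum(t^3 - t) = 60.
        Var[W] = n(n+1)(2n+1)/24 - sum(t^3-t)/48 = 3900/24 - 60/48 = 161.25.
        z = (W - E[W]) / sqrt(Var[W]) = (22.5 - 39) / 12.6984 = -1.2994.
        Two-sided p = 2*Phi(z) = 0.193816.
Step 6: alpha = 0.05. fail to reject H0.

W+ = 22.5, W- = 55.5, W = min = 22.5, p = 0.193816, fail to reject H0.


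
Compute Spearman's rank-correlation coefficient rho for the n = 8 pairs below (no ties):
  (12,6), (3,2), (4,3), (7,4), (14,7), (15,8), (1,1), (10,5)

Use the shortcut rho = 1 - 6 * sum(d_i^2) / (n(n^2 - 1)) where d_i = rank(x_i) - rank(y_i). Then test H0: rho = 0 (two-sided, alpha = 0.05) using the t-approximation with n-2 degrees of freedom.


Step 1: Rank x and y separately (midranks; no ties here).
rank(x): 12->6, 3->2, 4->3, 7->4, 14->7, 15->8, 1->1, 10->5
rank(y): 6->6, 2->2, 3->3, 4->4, 7->7, 8->8, 1->1, 5->5
Step 2: d_i = R_x(i) - R_y(i); compute d_i^2.
  (6-6)^2=0, (2-2)^2=0, (3-3)^2=0, (4-4)^2=0, (7-7)^2=0, (8-8)^2=0, (1-1)^2=0, (5-5)^2=0
sum(d^2) = 0.
Step 3: rho = 1 - 6*0 / (8*(8^2 - 1)) = 1 - 0/504 = 1.000000.
Step 5: Two-sided p-value from the t-distribution with 6 df = 0.000000.
Step 6: alpha = 0.05. reject H0.

rho = 1.0000, p = 0.000000, reject H0 at alpha = 0.05.


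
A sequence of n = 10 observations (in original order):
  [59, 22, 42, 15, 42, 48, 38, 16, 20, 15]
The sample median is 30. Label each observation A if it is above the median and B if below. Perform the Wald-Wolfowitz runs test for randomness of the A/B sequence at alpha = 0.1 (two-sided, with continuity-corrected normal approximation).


Step 1: Compute median = 30; label A = above, B = below.
Labels in order: ABABAAABBB  (n_A = 5, n_B = 5)
Step 2: Count runs R = 6.
Step 3: Under H0 (random ordering), E[R] = 2*n_A*n_B/(n_A+n_B) + 1 = 2*5*5/10 + 1 = 6.0000.
        Var[R] = 2*n_A*n_B*(2*n_A*n_B - n_A - n_B) / ((n_A+n_B)^2 * (n_A+n_B-1)) = 2000/900 = 2.2222.
        SD[R] = 1.4907.
Step 4: R = E[R], so z = 0 with no continuity correction.
Step 5: Two-sided p-value via normal approximation = 2*(1 - Phi(|z|)) = 1.000000.
Step 6: alpha = 0.1. fail to reject H0.

R = 6, z = 0.0000, p = 1.000000, fail to reject H0.


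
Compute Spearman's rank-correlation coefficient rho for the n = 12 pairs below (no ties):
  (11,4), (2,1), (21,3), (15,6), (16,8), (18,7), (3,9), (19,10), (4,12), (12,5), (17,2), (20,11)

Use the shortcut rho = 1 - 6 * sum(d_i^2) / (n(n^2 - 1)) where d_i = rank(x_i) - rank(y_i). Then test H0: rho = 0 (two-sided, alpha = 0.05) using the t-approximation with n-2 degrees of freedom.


Step 1: Rank x and y separately (midranks; no ties here).
rank(x): 11->4, 2->1, 21->12, 15->6, 16->7, 18->9, 3->2, 19->10, 4->3, 12->5, 17->8, 20->11
rank(y): 4->4, 1->1, 3->3, 6->6, 8->8, 7->7, 9->9, 10->10, 12->12, 5->5, 2->2, 11->11
Step 2: d_i = R_x(i) - R_y(i); compute d_i^2.
  (4-4)^2=0, (1-1)^2=0, (12-3)^2=81, (6-6)^2=0, (7-8)^2=1, (9-7)^2=4, (2-9)^2=49, (10-10)^2=0, (3-12)^2=81, (5-5)^2=0, (8-2)^2=36, (11-11)^2=0
sum(d^2) = 252.
Step 3: rho = 1 - 6*252 / (12*(12^2 - 1)) = 1 - 1512/1716 = 0.118881.
Step 4: Under H0, t = rho * sqrt((n-2)/(1-rho^2)) = 0.3786 ~ t(10).
Step 5: Two-sided p-value from the t-distribution with 10 df = 0.712884.
Step 6: alpha = 0.05. fail to reject H0.

rho = 0.1189, p = 0.712884, fail to reject H0 at alpha = 0.05.


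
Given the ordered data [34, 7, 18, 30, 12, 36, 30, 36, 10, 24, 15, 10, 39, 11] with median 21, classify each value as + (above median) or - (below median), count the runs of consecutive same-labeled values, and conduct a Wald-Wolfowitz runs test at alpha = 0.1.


Step 1: Compute median = 21; label A = above, B = below.
Labels in order: ABBABAAABABBAB  (n_A = 7, n_B = 7)
Step 2: Count runs R = 10.
Step 3: Under H0 (random ordering), E[R] = 2*n_A*n_B/(n_A+n_B) + 1 = 2*7*7/14 + 1 = 8.0000.
        Var[R] = 2*n_A*n_B*(2*n_A*n_B - n_A - n_B) / ((n_A+n_B)^2 * (n_A+n_B-1)) = 8232/2548 = 3.2308.
        SD[R] = 1.7974.
Step 4: Continuity-corrected z = (R - 0.5 - E[R]) / SD[R] = (10 - 0.5 - 8.0000) / 1.7974 = 0.8345.
Step 5: Two-sided p-value via normal approximation = 2*(1 - Phi(|z|)) = 0.403986.
Step 6: alpha = 0.1. fail to reject H0.

R = 10, z = 0.8345, p = 0.403986, fail to reject H0.


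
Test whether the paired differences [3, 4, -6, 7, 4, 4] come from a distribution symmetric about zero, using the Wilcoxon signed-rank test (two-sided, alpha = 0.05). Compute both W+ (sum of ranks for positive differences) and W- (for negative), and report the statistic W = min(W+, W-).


Step 1: Drop any zero differences (none here) and take |d_i|.
|d| = [3, 4, 6, 7, 4, 4]
Step 2: Midrank |d_i| (ties get averaged ranks).
ranks: |3|->1, |4|->3, |6|->5, |7|->6, |4|->3, |4|->3
Step 3: Attach original signs; sum ranks with positive sign and with negative sign.
W+ = 1 + 3 + 6 + 3 + 3 = 16
W- = 5 = 5
(Check: W+ + W- = 21 should equal n(n+1)/2 = 21.)
Step 4: Test statistic W = min(W+, W-) = 5.
Step 5: Ties in |d|, so use the tie-corrected normal approximation.
        E[W] = n(n+1)/4 = 6*7/4 = 10.5.
        Tie groups: |d|=4 (t=3); sum(t^3 - t) = 24.
        Var[W] = n(n+1)(2n+1)/24 - sum(t^3-t)/48 = 546/24 - 24/48 = 22.25.
        z = (W - E[W]) / sqrt(Var[W]) = (5 - 10.5) / 4.7170 = -1.1660.
        Two-sided p = 2*Phi(z) = 0.243615.
Step 6: alpha = 0.05. fail to reject H0.

W+ = 16, W- = 5, W = min = 5, p = 0.243615, fail to reject H0.


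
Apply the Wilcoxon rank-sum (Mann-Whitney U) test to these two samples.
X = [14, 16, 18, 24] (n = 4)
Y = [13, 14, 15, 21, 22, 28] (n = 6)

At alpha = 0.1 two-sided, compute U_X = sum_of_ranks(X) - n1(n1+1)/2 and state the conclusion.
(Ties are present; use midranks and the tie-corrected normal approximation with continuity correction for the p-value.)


Step 1: Combine and sort all 10 observations; assign midranks.
sorted (value, group): (13,Y), (14,X), (14,Y), (15,Y), (16,X), (18,X), (21,Y), (22,Y), (24,X), (28,Y)
ranks: 13->1, 14->2.5, 14->2.5, 15->4, 16->5, 18->6, 21->7, 22->8, 24->9, 28->10
Step 2: Rank sum for X: R1 = 2.5 + 5 + 6 + 9 = 22.5.
Step 3: U_X = R1 - n1(n1+1)/2 = 22.5 - 4*5/2 = 22.5 - 10 = 12.5.
       U_Y = n1*n2 - U_X = 24 - 12.5 = 11.5.
Step 4: Ties are present, so use the tie-corrected normal approximation (with continuity correction) for the p-value.
Step 5: p-value = 1.000000; compare to alpha = 0.1. fail to reject H0.

U_X = 12.5, p = 1.000000, fail to reject H0 at alpha = 0.1.


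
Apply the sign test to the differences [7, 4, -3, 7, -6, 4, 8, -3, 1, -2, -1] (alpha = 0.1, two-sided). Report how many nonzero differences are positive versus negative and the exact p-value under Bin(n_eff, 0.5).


Step 1: Discard zero differences. Original n = 11; n_eff = number of nonzero differences = 11.
Nonzero differences (with sign): +7, +4, -3, +7, -6, +4, +8, -3, +1, -2, -1
Step 2: Count signs: positive = 6, negative = 5.
Step 3: Under H0: P(positive) = 0.5, so the number of positives S ~ Bin(11, 0.5).
Step 4: Two-sided exact p-value = sum of Bin(11,0.5) probabilities at or below the observed probability = 1.000000.
Step 5: alpha = 0.1. fail to reject H0.

n_eff = 11, pos = 6, neg = 5, p = 1.000000, fail to reject H0.


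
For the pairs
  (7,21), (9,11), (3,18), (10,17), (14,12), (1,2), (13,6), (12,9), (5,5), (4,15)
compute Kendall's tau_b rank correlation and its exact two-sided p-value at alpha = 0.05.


Step 1: Enumerate the 45 unordered pairs (i,j) with i<j and classify each by sign(x_j-x_i) * sign(y_j-y_i).
  (1,2):dx=+2,dy=-10->D; (1,3):dx=-4,dy=-3->C; (1,4):dx=+3,dy=-4->D; (1,5):dx=+7,dy=-9->D
  (1,6):dx=-6,dy=-19->C; (1,7):dx=+6,dy=-15->D; (1,8):dx=+5,dy=-12->D; (1,9):dx=-2,dy=-16->C
  (1,10):dx=-3,dy=-6->C; (2,3):dx=-6,dy=+7->D; (2,4):dx=+1,dy=+6->C; (2,5):dx=+5,dy=+1->C
  (2,6):dx=-8,dy=-9->C; (2,7):dx=+4,dy=-5->D; (2,8):dx=+3,dy=-2->D; (2,9):dx=-4,dy=-6->C
  (2,10):dx=-5,dy=+4->D; (3,4):dx=+7,dy=-1->D; (3,5):dx=+11,dy=-6->D; (3,6):dx=-2,dy=-16->C
  (3,7):dx=+10,dy=-12->D; (3,8):dx=+9,dy=-9->D; (3,9):dx=+2,dy=-13->D; (3,10):dx=+1,dy=-3->D
  (4,5):dx=+4,dy=-5->D; (4,6):dx=-9,dy=-15->C; (4,7):dx=+3,dy=-11->D; (4,8):dx=+2,dy=-8->D
  (4,9):dx=-5,dy=-12->C; (4,10):dx=-6,dy=-2->C; (5,6):dx=-13,dy=-10->C; (5,7):dx=-1,dy=-6->C
  (5,8):dx=-2,dy=-3->C; (5,9):dx=-9,dy=-7->C; (5,10):dx=-10,dy=+3->D; (6,7):dx=+12,dy=+4->C
  (6,8):dx=+11,dy=+7->C; (6,9):dx=+4,dy=+3->C; (6,10):dx=+3,dy=+13->C; (7,8):dx=-1,dy=+3->D
  (7,9):dx=-8,dy=-1->C; (7,10):dx=-9,dy=+9->D; (8,9):dx=-7,dy=-4->C; (8,10):dx=-8,dy=+6->D
  (9,10):dx=-1,dy=+10->D
Step 2: C = 22, D = 23, total pairs = 45.
Step 3: tau = (C - D)/(n(n-1)/2) = (22 - 23)/45 = -0.022222.
Step 4: Exact two-sided p-value (enumerate n! = 3628800 permutations of y under H0): p = 1.000000.
Step 5: alpha = 0.05. fail to reject H0.

tau_b = -0.0222 (C=22, D=23), p = 1.000000, fail to reject H0.


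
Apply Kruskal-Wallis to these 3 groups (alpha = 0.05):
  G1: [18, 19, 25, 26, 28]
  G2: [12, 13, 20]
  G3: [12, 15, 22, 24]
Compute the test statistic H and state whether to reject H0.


Step 1: Combine all N = 12 observations and assign midranks.
sorted (value, group, rank): (12,G2,1.5), (12,G3,1.5), (13,G2,3), (15,G3,4), (18,G1,5), (19,G1,6), (20,G2,7), (22,G3,8), (24,G3,9), (25,G1,10), (26,G1,11), (28,G1,12)
Step 2: Sum ranks within each group.
R_1 = 44 (n_1 = 5)
R_2 = 11.5 (n_2 = 3)
R_3 = 22.5 (n_3 = 4)
Step 3: H = 12/(N(N+1)) * sum(R_i^2/n_i) - 3(N+1)
     = 12/(12*13) * (44^2/5 + 11.5^2/3 + 22.5^2/4) - 3*13
     = 0.076923 * 557.846 - 39
     = 3.911218.
Step 4: Ties present; correction factor C = 1 - 6/(12^3 - 12) = 0.996503. Corrected H = 3.911218 / 0.996503 = 3.924942.
Step 5: Under H0, H ~ chi^2(2); p-value = 0.140511.
Step 6: alpha = 0.05. fail to reject H0.

H = 3.9249, df = 2, p = 0.140511, fail to reject H0.


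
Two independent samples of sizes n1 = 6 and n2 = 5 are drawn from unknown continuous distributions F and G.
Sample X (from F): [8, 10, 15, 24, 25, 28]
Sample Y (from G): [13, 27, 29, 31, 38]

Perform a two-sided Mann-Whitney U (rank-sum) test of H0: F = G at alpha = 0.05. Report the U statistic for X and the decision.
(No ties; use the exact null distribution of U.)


Step 1: Combine and sort all 11 observations; assign midranks.
sorted (value, group): (8,X), (10,X), (13,Y), (15,X), (24,X), (25,X), (27,Y), (28,X), (29,Y), (31,Y), (38,Y)
ranks: 8->1, 10->2, 13->3, 15->4, 24->5, 25->6, 27->7, 28->8, 29->9, 31->10, 38->11
Step 2: Rank sum for X: R1 = 1 + 2 + 4 + 5 + 6 + 8 = 26.
Step 3: U_X = R1 - n1(n1+1)/2 = 26 - 6*7/2 = 26 - 21 = 5.
       U_Y = n1*n2 - U_X = 30 - 5 = 25.
Step 4: No ties, so the exact null distribution of U (based on enumerating the C(11,6) = 462 equally likely rank assignments) gives the two-sided p-value.
Step 5: p-value = 0.082251; compare to alpha = 0.05. fail to reject H0.

U_X = 5, p = 0.082251, fail to reject H0 at alpha = 0.05.


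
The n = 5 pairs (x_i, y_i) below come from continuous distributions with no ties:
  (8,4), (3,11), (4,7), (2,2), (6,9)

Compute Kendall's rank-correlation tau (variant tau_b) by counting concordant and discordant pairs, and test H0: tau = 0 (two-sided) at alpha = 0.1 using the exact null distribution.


Step 1: Enumerate the 10 unordered pairs (i,j) with i<j and classify each by sign(x_j-x_i) * sign(y_j-y_i).
  (1,2):dx=-5,dy=+7->D; (1,3):dx=-4,dy=+3->D; (1,4):dx=-6,dy=-2->C; (1,5):dx=-2,dy=+5->D
  (2,3):dx=+1,dy=-4->D; (2,4):dx=-1,dy=-9->C; (2,5):dx=+3,dy=-2->D; (3,4):dx=-2,dy=-5->C
  (3,5):dx=+2,dy=+2->C; (4,5):dx=+4,dy=+7->C
Step 2: C = 5, D = 5, total pairs = 10.
Step 3: tau = (C - D)/(n(n-1)/2) = (5 - 5)/10 = 0.000000.
Step 4: Exact two-sided p-value (enumerate n! = 120 permutations of y under H0): p = 1.000000.
Step 5: alpha = 0.1. fail to reject H0.

tau_b = 0.0000 (C=5, D=5), p = 1.000000, fail to reject H0.


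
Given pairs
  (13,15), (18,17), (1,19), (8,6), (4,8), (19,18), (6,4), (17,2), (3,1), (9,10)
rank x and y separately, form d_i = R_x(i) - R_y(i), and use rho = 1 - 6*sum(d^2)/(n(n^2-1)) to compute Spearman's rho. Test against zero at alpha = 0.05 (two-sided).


Step 1: Rank x and y separately (midranks; no ties here).
rank(x): 13->7, 18->9, 1->1, 8->5, 4->3, 19->10, 6->4, 17->8, 3->2, 9->6
rank(y): 15->7, 17->8, 19->10, 6->4, 8->5, 18->9, 4->3, 2->2, 1->1, 10->6
Step 2: d_i = R_x(i) - R_y(i); compute d_i^2.
  (7-7)^2=0, (9-8)^2=1, (1-10)^2=81, (5-4)^2=1, (3-5)^2=4, (10-9)^2=1, (4-3)^2=1, (8-2)^2=36, (2-1)^2=1, (6-6)^2=0
sum(d^2) = 126.
Step 3: rho = 1 - 6*126 / (10*(10^2 - 1)) = 1 - 756/990 = 0.236364.
Step 4: Under H0, t = rho * sqrt((n-2)/(1-rho^2)) = 0.6880 ~ t(8).
Step 5: Two-sided p-value from the t-distribution with 8 df = 0.510885.
Step 6: alpha = 0.05. fail to reject H0.

rho = 0.2364, p = 0.510885, fail to reject H0 at alpha = 0.05.


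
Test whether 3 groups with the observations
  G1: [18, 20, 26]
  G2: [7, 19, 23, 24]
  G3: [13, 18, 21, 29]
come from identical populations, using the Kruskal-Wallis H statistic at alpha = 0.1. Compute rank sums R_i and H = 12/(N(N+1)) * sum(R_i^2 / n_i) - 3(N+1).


Step 1: Combine all N = 11 observations and assign midranks.
sorted (value, group, rank): (7,G2,1), (13,G3,2), (18,G1,3.5), (18,G3,3.5), (19,G2,5), (20,G1,6), (21,G3,7), (23,G2,8), (24,G2,9), (26,G1,10), (29,G3,11)
Step 2: Sum ranks within each group.
R_1 = 19.5 (n_1 = 3)
R_2 = 23 (n_2 = 4)
R_3 = 23.5 (n_3 = 4)
Step 3: H = 12/(N(N+1)) * sum(R_i^2/n_i) - 3(N+1)
     = 12/(11*12) * (19.5^2/3 + 23^2/4 + 23.5^2/4) - 3*12
     = 0.090909 * 397.062 - 36
     = 0.096591.
Step 4: Ties present; correction factor C = 1 - 6/(11^3 - 11) = 0.995455. Corrected H = 0.096591 / 0.995455 = 0.097032.
Step 5: Under H0, H ~ chi^2(2); p-value = 0.952642.
Step 6: alpha = 0.1. fail to reject H0.

H = 0.0970, df = 2, p = 0.952642, fail to reject H0.


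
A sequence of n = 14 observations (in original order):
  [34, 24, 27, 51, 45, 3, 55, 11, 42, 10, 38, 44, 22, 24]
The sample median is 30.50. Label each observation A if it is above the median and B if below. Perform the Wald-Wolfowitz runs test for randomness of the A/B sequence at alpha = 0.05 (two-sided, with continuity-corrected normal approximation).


Step 1: Compute median = 30.50; label A = above, B = below.
Labels in order: ABBAABABABAABB  (n_A = 7, n_B = 7)
Step 2: Count runs R = 10.
Step 3: Under H0 (random ordering), E[R] = 2*n_A*n_B/(n_A+n_B) + 1 = 2*7*7/14 + 1 = 8.0000.
        Var[R] = 2*n_A*n_B*(2*n_A*n_B - n_A - n_B) / ((n_A+n_B)^2 * (n_A+n_B-1)) = 8232/2548 = 3.2308.
        SD[R] = 1.7974.
Step 4: Continuity-corrected z = (R - 0.5 - E[R]) / SD[R] = (10 - 0.5 - 8.0000) / 1.7974 = 0.8345.
Step 5: Two-sided p-value via normal approximation = 2*(1 - Phi(|z|)) = 0.403986.
Step 6: alpha = 0.05. fail to reject H0.

R = 10, z = 0.8345, p = 0.403986, fail to reject H0.


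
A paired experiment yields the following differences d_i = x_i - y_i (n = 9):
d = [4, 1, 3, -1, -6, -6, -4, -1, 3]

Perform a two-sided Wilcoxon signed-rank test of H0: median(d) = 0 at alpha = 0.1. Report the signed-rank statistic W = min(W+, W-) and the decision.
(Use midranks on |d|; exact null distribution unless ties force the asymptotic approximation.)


Step 1: Drop any zero differences (none here) and take |d_i|.
|d| = [4, 1, 3, 1, 6, 6, 4, 1, 3]
Step 2: Midrank |d_i| (ties get averaged ranks).
ranks: |4|->6.5, |1|->2, |3|->4.5, |1|->2, |6|->8.5, |6|->8.5, |4|->6.5, |1|->2, |3|->4.5
Step 3: Attach original signs; sum ranks with positive sign and with negative sign.
W+ = 6.5 + 2 + 4.5 + 4.5 = 17.5
W- = 2 + 8.5 + 8.5 + 6.5 + 2 = 27.5
(Check: W+ + W- = 45 should equal n(n+1)/2 = 45.)
Step 4: Test statistic W = min(W+, W-) = 17.5.
Step 5: Ties in |d|, so use the tie-corrected normal approximation.
        E[W] = n(n+1)/4 = 9*10/4 = 22.5.
        Tie groups: |d|=1 (t=3), |d|=3 (t=2), |d|=4 (t=2), |d|=6 (t=2); sum(t^3 - t) = 42.
        Var[W] = n(n+1)(2n+1)/24 - sum(t^3-t)/48 = 1710/24 - 42/48 = 70.375.
        z = (W - E[W]) / sqrt(Var[W]) = (17.5 - 22.5) / 8.3890 = -0.5960.
        Two-sided p = 2*Phi(z) = 0.551162.
Step 6: alpha = 0.1. fail to reject H0.

W+ = 17.5, W- = 27.5, W = min = 17.5, p = 0.551162, fail to reject H0.


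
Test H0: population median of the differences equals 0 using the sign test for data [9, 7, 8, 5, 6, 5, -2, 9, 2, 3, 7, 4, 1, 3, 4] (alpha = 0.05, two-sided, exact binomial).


Step 1: Discard zero differences. Original n = 15; n_eff = number of nonzero differences = 15.
Nonzero differences (with sign): +9, +7, +8, +5, +6, +5, -2, +9, +2, +3, +7, +4, +1, +3, +4
Step 2: Count signs: positive = 14, negative = 1.
Step 3: Under H0: P(positive) = 0.5, so the number of positives S ~ Bin(15, 0.5).
Step 4: Two-sided exact p-value = sum of Bin(15,0.5) probabilities at or below the observed probability = 0.000977.
Step 5: alpha = 0.05. reject H0.

n_eff = 15, pos = 14, neg = 1, p = 0.000977, reject H0.


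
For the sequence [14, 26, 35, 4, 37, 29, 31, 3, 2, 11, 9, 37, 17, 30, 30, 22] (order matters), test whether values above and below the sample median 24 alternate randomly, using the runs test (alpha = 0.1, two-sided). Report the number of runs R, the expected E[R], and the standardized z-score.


Step 1: Compute median = 24; label A = above, B = below.
Labels in order: BAABAAABBBBABAAB  (n_A = 8, n_B = 8)
Step 2: Count runs R = 9.
Step 3: Under H0 (random ordering), E[R] = 2*n_A*n_B/(n_A+n_B) + 1 = 2*8*8/16 + 1 = 9.0000.
        Var[R] = 2*n_A*n_B*(2*n_A*n_B - n_A - n_B) / ((n_A+n_B)^2 * (n_A+n_B-1)) = 14336/3840 = 3.7333.
        SD[R] = 1.9322.
Step 4: R = E[R], so z = 0 with no continuity correction.
Step 5: Two-sided p-value via normal approximation = 2*(1 - Phi(|z|)) = 1.000000.
Step 6: alpha = 0.1. fail to reject H0.

R = 9, z = 0.0000, p = 1.000000, fail to reject H0.


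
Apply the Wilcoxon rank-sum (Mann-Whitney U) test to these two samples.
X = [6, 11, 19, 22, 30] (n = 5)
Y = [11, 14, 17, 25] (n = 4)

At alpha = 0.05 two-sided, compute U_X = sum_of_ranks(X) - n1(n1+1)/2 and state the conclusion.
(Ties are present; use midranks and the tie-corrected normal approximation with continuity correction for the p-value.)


Step 1: Combine and sort all 9 observations; assign midranks.
sorted (value, group): (6,X), (11,X), (11,Y), (14,Y), (17,Y), (19,X), (22,X), (25,Y), (30,X)
ranks: 6->1, 11->2.5, 11->2.5, 14->4, 17->5, 19->6, 22->7, 25->8, 30->9
Step 2: Rank sum for X: R1 = 1 + 2.5 + 6 + 7 + 9 = 25.5.
Step 3: U_X = R1 - n1(n1+1)/2 = 25.5 - 5*6/2 = 25.5 - 15 = 10.5.
       U_Y = n1*n2 - U_X = 20 - 10.5 = 9.5.
Step 4: Ties are present, so use the tie-corrected normal approximation (with continuity correction) for the p-value.
Step 5: p-value = 1.000000; compare to alpha = 0.05. fail to reject H0.

U_X = 10.5, p = 1.000000, fail to reject H0 at alpha = 0.05.


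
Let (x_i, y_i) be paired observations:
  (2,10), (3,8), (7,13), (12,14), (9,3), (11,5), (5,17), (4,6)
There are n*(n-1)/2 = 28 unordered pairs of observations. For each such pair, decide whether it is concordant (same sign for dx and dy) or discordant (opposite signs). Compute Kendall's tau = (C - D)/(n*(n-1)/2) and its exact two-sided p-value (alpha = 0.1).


Step 1: Enumerate the 28 unordered pairs (i,j) with i<j and classify each by sign(x_j-x_i) * sign(y_j-y_i).
  (1,2):dx=+1,dy=-2->D; (1,3):dx=+5,dy=+3->C; (1,4):dx=+10,dy=+4->C; (1,5):dx=+7,dy=-7->D
  (1,6):dx=+9,dy=-5->D; (1,7):dx=+3,dy=+7->C; (1,8):dx=+2,dy=-4->D; (2,3):dx=+4,dy=+5->C
  (2,4):dx=+9,dy=+6->C; (2,5):dx=+6,dy=-5->D; (2,6):dx=+8,dy=-3->D; (2,7):dx=+2,dy=+9->C
  (2,8):dx=+1,dy=-2->D; (3,4):dx=+5,dy=+1->C; (3,5):dx=+2,dy=-10->D; (3,6):dx=+4,dy=-8->D
  (3,7):dx=-2,dy=+4->D; (3,8):dx=-3,dy=-7->C; (4,5):dx=-3,dy=-11->C; (4,6):dx=-1,dy=-9->C
  (4,7):dx=-7,dy=+3->D; (4,8):dx=-8,dy=-8->C; (5,6):dx=+2,dy=+2->C; (5,7):dx=-4,dy=+14->D
  (5,8):dx=-5,dy=+3->D; (6,7):dx=-6,dy=+12->D; (6,8):dx=-7,dy=+1->D; (7,8):dx=-1,dy=-11->C
Step 2: C = 13, D = 15, total pairs = 28.
Step 3: tau = (C - D)/(n(n-1)/2) = (13 - 15)/28 = -0.071429.
Step 4: Exact two-sided p-value (enumerate n! = 40320 permutations of y under H0): p = 0.904861.
Step 5: alpha = 0.1. fail to reject H0.

tau_b = -0.0714 (C=13, D=15), p = 0.904861, fail to reject H0.


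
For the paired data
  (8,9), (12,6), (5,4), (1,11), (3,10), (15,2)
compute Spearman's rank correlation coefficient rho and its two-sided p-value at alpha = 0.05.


Step 1: Rank x and y separately (midranks; no ties here).
rank(x): 8->4, 12->5, 5->3, 1->1, 3->2, 15->6
rank(y): 9->4, 6->3, 4->2, 11->6, 10->5, 2->1
Step 2: d_i = R_x(i) - R_y(i); compute d_i^2.
  (4-4)^2=0, (5-3)^2=4, (3-2)^2=1, (1-6)^2=25, (2-5)^2=9, (6-1)^2=25
sum(d^2) = 64.
Step 3: rho = 1 - 6*64 / (6*(6^2 - 1)) = 1 - 384/210 = -0.828571.
Step 4: Under H0, t = rho * sqrt((n-2)/(1-rho^2)) = -2.9598 ~ t(4).
Step 5: Two-sided p-value from the t-distribution with 4 df = 0.041563.
Step 6: alpha = 0.05. reject H0.

rho = -0.8286, p = 0.041563, reject H0 at alpha = 0.05.
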